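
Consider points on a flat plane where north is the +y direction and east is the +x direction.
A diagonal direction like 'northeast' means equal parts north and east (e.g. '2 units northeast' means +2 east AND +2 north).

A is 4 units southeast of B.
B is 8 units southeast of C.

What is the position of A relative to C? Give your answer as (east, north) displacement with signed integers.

Answer: A is at (east=12, north=-12) relative to C.

Derivation:
Place C at the origin (east=0, north=0).
  B is 8 units southeast of C: delta (east=+8, north=-8); B at (east=8, north=-8).
  A is 4 units southeast of B: delta (east=+4, north=-4); A at (east=12, north=-12).
Therefore A relative to C: (east=12, north=-12).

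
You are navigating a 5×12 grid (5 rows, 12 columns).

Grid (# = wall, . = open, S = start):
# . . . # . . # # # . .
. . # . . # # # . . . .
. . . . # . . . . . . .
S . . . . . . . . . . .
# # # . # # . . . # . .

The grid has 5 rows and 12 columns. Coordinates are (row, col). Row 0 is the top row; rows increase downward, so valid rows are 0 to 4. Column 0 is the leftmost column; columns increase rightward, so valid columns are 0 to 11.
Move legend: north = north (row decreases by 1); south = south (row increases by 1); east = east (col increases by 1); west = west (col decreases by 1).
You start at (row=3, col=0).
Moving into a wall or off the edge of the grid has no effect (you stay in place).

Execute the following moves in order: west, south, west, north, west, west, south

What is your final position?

Answer: Final position: (row=3, col=0)

Derivation:
Start: (row=3, col=0)
  west (west): blocked, stay at (row=3, col=0)
  south (south): blocked, stay at (row=3, col=0)
  west (west): blocked, stay at (row=3, col=0)
  north (north): (row=3, col=0) -> (row=2, col=0)
  west (west): blocked, stay at (row=2, col=0)
  west (west): blocked, stay at (row=2, col=0)
  south (south): (row=2, col=0) -> (row=3, col=0)
Final: (row=3, col=0)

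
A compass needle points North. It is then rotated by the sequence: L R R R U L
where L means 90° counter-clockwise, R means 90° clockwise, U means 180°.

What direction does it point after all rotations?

Answer: Final heading: West

Derivation:
Start: North
  L (left (90° counter-clockwise)) -> West
  R (right (90° clockwise)) -> North
  R (right (90° clockwise)) -> East
  R (right (90° clockwise)) -> South
  U (U-turn (180°)) -> North
  L (left (90° counter-clockwise)) -> West
Final: West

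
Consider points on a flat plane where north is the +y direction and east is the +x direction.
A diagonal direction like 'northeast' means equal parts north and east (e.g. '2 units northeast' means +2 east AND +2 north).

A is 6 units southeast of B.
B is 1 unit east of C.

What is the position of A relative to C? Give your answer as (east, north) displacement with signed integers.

Place C at the origin (east=0, north=0).
  B is 1 unit east of C: delta (east=+1, north=+0); B at (east=1, north=0).
  A is 6 units southeast of B: delta (east=+6, north=-6); A at (east=7, north=-6).
Therefore A relative to C: (east=7, north=-6).

Answer: A is at (east=7, north=-6) relative to C.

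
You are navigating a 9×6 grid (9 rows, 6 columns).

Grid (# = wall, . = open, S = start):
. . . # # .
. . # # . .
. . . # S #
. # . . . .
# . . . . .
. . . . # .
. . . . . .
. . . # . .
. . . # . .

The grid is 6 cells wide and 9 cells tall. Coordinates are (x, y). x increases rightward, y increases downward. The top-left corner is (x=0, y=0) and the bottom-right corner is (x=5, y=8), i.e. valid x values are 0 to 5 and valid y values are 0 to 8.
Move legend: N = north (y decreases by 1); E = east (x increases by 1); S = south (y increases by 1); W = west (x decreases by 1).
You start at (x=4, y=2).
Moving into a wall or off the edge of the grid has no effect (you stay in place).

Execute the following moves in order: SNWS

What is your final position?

Answer: Final position: (x=4, y=3)

Derivation:
Start: (x=4, y=2)
  S (south): (x=4, y=2) -> (x=4, y=3)
  N (north): (x=4, y=3) -> (x=4, y=2)
  W (west): blocked, stay at (x=4, y=2)
  S (south): (x=4, y=2) -> (x=4, y=3)
Final: (x=4, y=3)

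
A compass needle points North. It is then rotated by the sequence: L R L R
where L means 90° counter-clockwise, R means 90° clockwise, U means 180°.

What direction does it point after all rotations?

Answer: Final heading: North

Derivation:
Start: North
  L (left (90° counter-clockwise)) -> West
  R (right (90° clockwise)) -> North
  L (left (90° counter-clockwise)) -> West
  R (right (90° clockwise)) -> North
Final: North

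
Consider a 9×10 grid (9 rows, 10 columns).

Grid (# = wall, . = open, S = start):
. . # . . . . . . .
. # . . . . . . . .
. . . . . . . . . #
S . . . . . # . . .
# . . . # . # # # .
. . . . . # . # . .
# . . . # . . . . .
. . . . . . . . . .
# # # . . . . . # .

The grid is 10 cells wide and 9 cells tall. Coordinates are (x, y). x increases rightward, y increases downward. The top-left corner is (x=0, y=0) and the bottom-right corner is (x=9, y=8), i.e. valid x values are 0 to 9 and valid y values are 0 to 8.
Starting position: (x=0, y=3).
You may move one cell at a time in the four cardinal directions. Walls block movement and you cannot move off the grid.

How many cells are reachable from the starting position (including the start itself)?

Answer: Reachable cells: 73

Derivation:
BFS flood-fill from (x=0, y=3):
  Distance 0: (x=0, y=3)
  Distance 1: (x=0, y=2), (x=1, y=3)
  Distance 2: (x=0, y=1), (x=1, y=2), (x=2, y=3), (x=1, y=4)
  Distance 3: (x=0, y=0), (x=2, y=2), (x=3, y=3), (x=2, y=4), (x=1, y=5)
  Distance 4: (x=1, y=0), (x=2, y=1), (x=3, y=2), (x=4, y=3), (x=3, y=4), (x=0, y=5), (x=2, y=5), (x=1, y=6)
  Distance 5: (x=3, y=1), (x=4, y=2), (x=5, y=3), (x=3, y=5), (x=2, y=6), (x=1, y=7)
  Distance 6: (x=3, y=0), (x=4, y=1), (x=5, y=2), (x=5, y=4), (x=4, y=5), (x=3, y=6), (x=0, y=7), (x=2, y=7)
  Distance 7: (x=4, y=0), (x=5, y=1), (x=6, y=2), (x=3, y=7)
  Distance 8: (x=5, y=0), (x=6, y=1), (x=7, y=2), (x=4, y=7), (x=3, y=8)
  Distance 9: (x=6, y=0), (x=7, y=1), (x=8, y=2), (x=7, y=3), (x=5, y=7), (x=4, y=8)
  Distance 10: (x=7, y=0), (x=8, y=1), (x=8, y=3), (x=5, y=6), (x=6, y=7), (x=5, y=8)
  Distance 11: (x=8, y=0), (x=9, y=1), (x=9, y=3), (x=6, y=6), (x=7, y=7), (x=6, y=8)
  Distance 12: (x=9, y=0), (x=9, y=4), (x=6, y=5), (x=7, y=6), (x=8, y=7), (x=7, y=8)
  Distance 13: (x=9, y=5), (x=8, y=6), (x=9, y=7)
  Distance 14: (x=8, y=5), (x=9, y=6), (x=9, y=8)
Total reachable: 73 (grid has 73 open cells total)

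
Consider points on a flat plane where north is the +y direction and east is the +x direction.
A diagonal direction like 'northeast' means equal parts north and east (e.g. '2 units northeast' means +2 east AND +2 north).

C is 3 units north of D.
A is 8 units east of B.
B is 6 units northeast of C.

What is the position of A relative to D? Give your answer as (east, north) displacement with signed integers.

Answer: A is at (east=14, north=9) relative to D.

Derivation:
Place D at the origin (east=0, north=0).
  C is 3 units north of D: delta (east=+0, north=+3); C at (east=0, north=3).
  B is 6 units northeast of C: delta (east=+6, north=+6); B at (east=6, north=9).
  A is 8 units east of B: delta (east=+8, north=+0); A at (east=14, north=9).
Therefore A relative to D: (east=14, north=9).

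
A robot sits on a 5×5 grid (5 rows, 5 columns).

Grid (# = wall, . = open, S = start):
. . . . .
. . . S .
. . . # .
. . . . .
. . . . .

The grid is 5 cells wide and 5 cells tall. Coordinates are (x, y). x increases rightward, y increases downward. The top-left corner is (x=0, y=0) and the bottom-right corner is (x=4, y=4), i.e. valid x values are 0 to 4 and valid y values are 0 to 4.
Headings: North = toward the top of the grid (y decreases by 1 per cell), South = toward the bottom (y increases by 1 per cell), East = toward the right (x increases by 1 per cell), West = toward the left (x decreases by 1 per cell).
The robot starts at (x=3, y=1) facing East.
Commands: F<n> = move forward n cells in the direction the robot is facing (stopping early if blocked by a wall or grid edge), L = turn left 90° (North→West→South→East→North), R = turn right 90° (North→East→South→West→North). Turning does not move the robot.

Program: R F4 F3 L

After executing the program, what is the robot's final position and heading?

Start: (x=3, y=1), facing East
  R: turn right, now facing South
  F4: move forward 0/4 (blocked), now at (x=3, y=1)
  F3: move forward 0/3 (blocked), now at (x=3, y=1)
  L: turn left, now facing East
Final: (x=3, y=1), facing East

Answer: Final position: (x=3, y=1), facing East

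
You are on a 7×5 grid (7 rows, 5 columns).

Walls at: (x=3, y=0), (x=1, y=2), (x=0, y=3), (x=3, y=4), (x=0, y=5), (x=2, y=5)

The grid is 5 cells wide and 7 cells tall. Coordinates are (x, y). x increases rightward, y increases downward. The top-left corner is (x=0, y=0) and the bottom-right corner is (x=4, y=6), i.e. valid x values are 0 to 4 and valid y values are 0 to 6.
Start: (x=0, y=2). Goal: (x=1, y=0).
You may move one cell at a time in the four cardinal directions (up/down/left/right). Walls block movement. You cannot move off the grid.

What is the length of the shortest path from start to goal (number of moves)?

Answer: Shortest path length: 3

Derivation:
BFS from (x=0, y=2) until reaching (x=1, y=0):
  Distance 0: (x=0, y=2)
  Distance 1: (x=0, y=1)
  Distance 2: (x=0, y=0), (x=1, y=1)
  Distance 3: (x=1, y=0), (x=2, y=1)  <- goal reached here
One shortest path (3 moves): (x=0, y=2) -> (x=0, y=1) -> (x=1, y=1) -> (x=1, y=0)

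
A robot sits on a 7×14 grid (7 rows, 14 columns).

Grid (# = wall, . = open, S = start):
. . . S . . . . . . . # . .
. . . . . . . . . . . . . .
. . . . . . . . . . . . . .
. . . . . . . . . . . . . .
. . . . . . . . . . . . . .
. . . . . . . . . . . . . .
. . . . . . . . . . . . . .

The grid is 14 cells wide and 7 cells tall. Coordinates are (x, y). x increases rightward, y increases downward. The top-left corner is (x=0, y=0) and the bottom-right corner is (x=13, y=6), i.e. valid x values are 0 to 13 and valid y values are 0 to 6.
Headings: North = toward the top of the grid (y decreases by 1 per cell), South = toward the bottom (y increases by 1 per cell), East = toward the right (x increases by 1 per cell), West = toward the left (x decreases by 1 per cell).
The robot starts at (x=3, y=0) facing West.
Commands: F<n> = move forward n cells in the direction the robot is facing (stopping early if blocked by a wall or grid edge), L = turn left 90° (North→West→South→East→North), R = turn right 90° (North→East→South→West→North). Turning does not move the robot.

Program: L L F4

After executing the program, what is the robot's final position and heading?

Answer: Final position: (x=7, y=0), facing East

Derivation:
Start: (x=3, y=0), facing West
  L: turn left, now facing South
  L: turn left, now facing East
  F4: move forward 4, now at (x=7, y=0)
Final: (x=7, y=0), facing East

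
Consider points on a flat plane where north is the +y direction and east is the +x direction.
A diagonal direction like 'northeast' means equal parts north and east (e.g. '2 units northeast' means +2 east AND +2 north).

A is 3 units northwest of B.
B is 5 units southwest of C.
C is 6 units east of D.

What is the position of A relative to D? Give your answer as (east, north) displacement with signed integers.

Place D at the origin (east=0, north=0).
  C is 6 units east of D: delta (east=+6, north=+0); C at (east=6, north=0).
  B is 5 units southwest of C: delta (east=-5, north=-5); B at (east=1, north=-5).
  A is 3 units northwest of B: delta (east=-3, north=+3); A at (east=-2, north=-2).
Therefore A relative to D: (east=-2, north=-2).

Answer: A is at (east=-2, north=-2) relative to D.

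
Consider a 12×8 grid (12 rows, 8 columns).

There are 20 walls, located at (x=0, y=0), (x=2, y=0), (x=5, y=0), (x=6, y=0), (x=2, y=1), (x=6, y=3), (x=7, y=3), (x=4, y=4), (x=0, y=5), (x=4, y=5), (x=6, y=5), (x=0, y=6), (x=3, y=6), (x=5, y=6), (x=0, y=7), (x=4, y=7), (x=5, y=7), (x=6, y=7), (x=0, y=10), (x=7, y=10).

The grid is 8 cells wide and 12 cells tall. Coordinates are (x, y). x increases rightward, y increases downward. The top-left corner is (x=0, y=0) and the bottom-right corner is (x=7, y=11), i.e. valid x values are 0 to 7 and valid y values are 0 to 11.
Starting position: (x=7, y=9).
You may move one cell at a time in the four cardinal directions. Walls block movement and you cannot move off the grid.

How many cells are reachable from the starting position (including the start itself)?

BFS flood-fill from (x=7, y=9):
  Distance 0: (x=7, y=9)
  Distance 1: (x=7, y=8), (x=6, y=9)
  Distance 2: (x=7, y=7), (x=6, y=8), (x=5, y=9), (x=6, y=10)
  Distance 3: (x=7, y=6), (x=5, y=8), (x=4, y=9), (x=5, y=10), (x=6, y=11)
  Distance 4: (x=7, y=5), (x=6, y=6), (x=4, y=8), (x=3, y=9), (x=4, y=10), (x=5, y=11), (x=7, y=11)
  Distance 5: (x=7, y=4), (x=3, y=8), (x=2, y=9), (x=3, y=10), (x=4, y=11)
  Distance 6: (x=6, y=4), (x=3, y=7), (x=2, y=8), (x=1, y=9), (x=2, y=10), (x=3, y=11)
  Distance 7: (x=5, y=4), (x=2, y=7), (x=1, y=8), (x=0, y=9), (x=1, y=10), (x=2, y=11)
  Distance 8: (x=5, y=3), (x=5, y=5), (x=2, y=6), (x=1, y=7), (x=0, y=8), (x=1, y=11)
  Distance 9: (x=5, y=2), (x=4, y=3), (x=2, y=5), (x=1, y=6), (x=0, y=11)
  Distance 10: (x=5, y=1), (x=4, y=2), (x=6, y=2), (x=3, y=3), (x=2, y=4), (x=1, y=5), (x=3, y=5)
  Distance 11: (x=4, y=1), (x=6, y=1), (x=3, y=2), (x=7, y=2), (x=2, y=3), (x=1, y=4), (x=3, y=4)
  Distance 12: (x=4, y=0), (x=3, y=1), (x=7, y=1), (x=2, y=2), (x=1, y=3), (x=0, y=4)
  Distance 13: (x=3, y=0), (x=7, y=0), (x=1, y=2), (x=0, y=3)
  Distance 14: (x=1, y=1), (x=0, y=2)
  Distance 15: (x=1, y=0), (x=0, y=1)
Total reachable: 75 (grid has 76 open cells total)

Answer: Reachable cells: 75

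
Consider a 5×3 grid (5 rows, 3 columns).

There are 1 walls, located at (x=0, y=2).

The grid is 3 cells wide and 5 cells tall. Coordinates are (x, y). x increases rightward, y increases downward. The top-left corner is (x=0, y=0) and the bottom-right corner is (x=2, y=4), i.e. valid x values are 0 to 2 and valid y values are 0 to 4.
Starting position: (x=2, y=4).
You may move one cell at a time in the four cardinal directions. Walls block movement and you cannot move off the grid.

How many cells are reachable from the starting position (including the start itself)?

Answer: Reachable cells: 14

Derivation:
BFS flood-fill from (x=2, y=4):
  Distance 0: (x=2, y=4)
  Distance 1: (x=2, y=3), (x=1, y=4)
  Distance 2: (x=2, y=2), (x=1, y=3), (x=0, y=4)
  Distance 3: (x=2, y=1), (x=1, y=2), (x=0, y=3)
  Distance 4: (x=2, y=0), (x=1, y=1)
  Distance 5: (x=1, y=0), (x=0, y=1)
  Distance 6: (x=0, y=0)
Total reachable: 14 (grid has 14 open cells total)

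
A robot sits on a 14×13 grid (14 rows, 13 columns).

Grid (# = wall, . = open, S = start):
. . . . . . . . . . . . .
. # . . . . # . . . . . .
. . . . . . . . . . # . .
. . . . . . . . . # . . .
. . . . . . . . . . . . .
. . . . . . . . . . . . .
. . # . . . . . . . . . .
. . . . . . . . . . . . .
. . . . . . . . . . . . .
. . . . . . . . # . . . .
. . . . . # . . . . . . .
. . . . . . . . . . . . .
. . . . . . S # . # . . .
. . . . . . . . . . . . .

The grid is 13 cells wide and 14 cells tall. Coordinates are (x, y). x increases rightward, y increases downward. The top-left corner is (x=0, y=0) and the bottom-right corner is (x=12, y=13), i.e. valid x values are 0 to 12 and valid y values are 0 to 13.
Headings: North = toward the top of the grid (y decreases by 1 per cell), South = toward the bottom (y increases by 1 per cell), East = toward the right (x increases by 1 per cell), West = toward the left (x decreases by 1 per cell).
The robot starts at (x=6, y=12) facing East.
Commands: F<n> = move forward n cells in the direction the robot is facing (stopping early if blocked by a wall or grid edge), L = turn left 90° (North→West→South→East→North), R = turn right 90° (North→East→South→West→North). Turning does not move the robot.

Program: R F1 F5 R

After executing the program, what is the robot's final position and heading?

Start: (x=6, y=12), facing East
  R: turn right, now facing South
  F1: move forward 1, now at (x=6, y=13)
  F5: move forward 0/5 (blocked), now at (x=6, y=13)
  R: turn right, now facing West
Final: (x=6, y=13), facing West

Answer: Final position: (x=6, y=13), facing West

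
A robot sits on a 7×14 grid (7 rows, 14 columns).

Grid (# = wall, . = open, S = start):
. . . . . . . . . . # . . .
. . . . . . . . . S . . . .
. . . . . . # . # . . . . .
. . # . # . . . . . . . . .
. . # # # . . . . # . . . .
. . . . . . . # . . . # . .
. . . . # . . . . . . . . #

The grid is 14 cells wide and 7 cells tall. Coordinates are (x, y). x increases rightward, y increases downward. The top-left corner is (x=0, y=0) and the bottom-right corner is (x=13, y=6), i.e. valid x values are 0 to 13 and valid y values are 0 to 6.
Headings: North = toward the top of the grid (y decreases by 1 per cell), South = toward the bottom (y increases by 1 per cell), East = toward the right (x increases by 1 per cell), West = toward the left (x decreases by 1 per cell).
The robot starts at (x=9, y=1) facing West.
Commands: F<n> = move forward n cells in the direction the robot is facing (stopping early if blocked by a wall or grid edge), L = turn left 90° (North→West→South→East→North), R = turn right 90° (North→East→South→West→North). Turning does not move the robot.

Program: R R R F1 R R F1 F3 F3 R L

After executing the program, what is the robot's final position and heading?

Start: (x=9, y=1), facing West
  R: turn right, now facing North
  R: turn right, now facing East
  R: turn right, now facing South
  F1: move forward 1, now at (x=9, y=2)
  R: turn right, now facing West
  R: turn right, now facing North
  F1: move forward 1, now at (x=9, y=1)
  F3: move forward 1/3 (blocked), now at (x=9, y=0)
  F3: move forward 0/3 (blocked), now at (x=9, y=0)
  R: turn right, now facing East
  L: turn left, now facing North
Final: (x=9, y=0), facing North

Answer: Final position: (x=9, y=0), facing North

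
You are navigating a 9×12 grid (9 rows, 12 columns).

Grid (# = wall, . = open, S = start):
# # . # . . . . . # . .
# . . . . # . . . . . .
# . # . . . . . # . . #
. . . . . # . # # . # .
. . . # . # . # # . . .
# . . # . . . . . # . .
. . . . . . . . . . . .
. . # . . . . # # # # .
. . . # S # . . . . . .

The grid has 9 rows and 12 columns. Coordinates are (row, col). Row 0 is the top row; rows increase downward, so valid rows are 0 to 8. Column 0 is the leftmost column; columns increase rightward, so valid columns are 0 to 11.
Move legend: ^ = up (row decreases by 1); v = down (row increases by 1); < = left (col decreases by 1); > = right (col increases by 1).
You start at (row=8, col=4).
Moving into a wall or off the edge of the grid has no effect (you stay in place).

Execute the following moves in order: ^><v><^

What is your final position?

Start: (row=8, col=4)
  ^ (up): (row=8, col=4) -> (row=7, col=4)
  > (right): (row=7, col=4) -> (row=7, col=5)
  < (left): (row=7, col=5) -> (row=7, col=4)
  v (down): (row=7, col=4) -> (row=8, col=4)
  > (right): blocked, stay at (row=8, col=4)
  < (left): blocked, stay at (row=8, col=4)
  ^ (up): (row=8, col=4) -> (row=7, col=4)
Final: (row=7, col=4)

Answer: Final position: (row=7, col=4)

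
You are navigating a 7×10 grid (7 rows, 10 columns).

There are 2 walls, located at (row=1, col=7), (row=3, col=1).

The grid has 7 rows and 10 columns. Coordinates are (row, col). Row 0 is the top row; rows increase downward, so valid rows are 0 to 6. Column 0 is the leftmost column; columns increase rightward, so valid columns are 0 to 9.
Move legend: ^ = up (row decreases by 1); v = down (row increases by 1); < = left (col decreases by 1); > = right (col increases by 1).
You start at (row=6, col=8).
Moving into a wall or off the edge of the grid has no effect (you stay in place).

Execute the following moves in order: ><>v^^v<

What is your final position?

Start: (row=6, col=8)
  > (right): (row=6, col=8) -> (row=6, col=9)
  < (left): (row=6, col=9) -> (row=6, col=8)
  > (right): (row=6, col=8) -> (row=6, col=9)
  v (down): blocked, stay at (row=6, col=9)
  ^ (up): (row=6, col=9) -> (row=5, col=9)
  ^ (up): (row=5, col=9) -> (row=4, col=9)
  v (down): (row=4, col=9) -> (row=5, col=9)
  < (left): (row=5, col=9) -> (row=5, col=8)
Final: (row=5, col=8)

Answer: Final position: (row=5, col=8)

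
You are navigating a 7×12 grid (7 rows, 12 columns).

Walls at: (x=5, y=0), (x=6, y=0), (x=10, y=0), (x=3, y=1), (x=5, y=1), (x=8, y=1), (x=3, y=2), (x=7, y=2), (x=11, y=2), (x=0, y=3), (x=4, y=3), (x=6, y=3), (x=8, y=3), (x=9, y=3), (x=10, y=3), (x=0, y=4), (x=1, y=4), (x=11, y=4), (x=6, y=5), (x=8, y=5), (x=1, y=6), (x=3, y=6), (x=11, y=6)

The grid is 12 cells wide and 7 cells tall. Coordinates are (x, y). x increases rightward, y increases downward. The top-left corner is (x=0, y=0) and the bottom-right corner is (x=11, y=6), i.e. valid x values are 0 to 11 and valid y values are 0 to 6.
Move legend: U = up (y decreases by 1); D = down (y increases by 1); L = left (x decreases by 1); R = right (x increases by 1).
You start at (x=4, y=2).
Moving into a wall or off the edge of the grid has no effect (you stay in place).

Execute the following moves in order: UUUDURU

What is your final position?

Answer: Final position: (x=4, y=0)

Derivation:
Start: (x=4, y=2)
  U (up): (x=4, y=2) -> (x=4, y=1)
  U (up): (x=4, y=1) -> (x=4, y=0)
  U (up): blocked, stay at (x=4, y=0)
  D (down): (x=4, y=0) -> (x=4, y=1)
  U (up): (x=4, y=1) -> (x=4, y=0)
  R (right): blocked, stay at (x=4, y=0)
  U (up): blocked, stay at (x=4, y=0)
Final: (x=4, y=0)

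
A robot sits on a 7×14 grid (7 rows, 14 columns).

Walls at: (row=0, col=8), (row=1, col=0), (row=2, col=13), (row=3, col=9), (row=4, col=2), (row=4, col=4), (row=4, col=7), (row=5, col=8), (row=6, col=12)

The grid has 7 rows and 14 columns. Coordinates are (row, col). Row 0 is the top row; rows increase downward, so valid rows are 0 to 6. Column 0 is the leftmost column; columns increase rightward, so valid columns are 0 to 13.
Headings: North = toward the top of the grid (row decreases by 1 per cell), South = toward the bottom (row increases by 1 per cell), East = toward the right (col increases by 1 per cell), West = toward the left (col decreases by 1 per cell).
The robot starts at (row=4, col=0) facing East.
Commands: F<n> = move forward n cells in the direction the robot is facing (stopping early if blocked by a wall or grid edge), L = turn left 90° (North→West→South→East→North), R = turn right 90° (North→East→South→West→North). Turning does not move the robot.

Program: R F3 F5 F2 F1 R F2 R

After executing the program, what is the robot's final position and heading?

Start: (row=4, col=0), facing East
  R: turn right, now facing South
  F3: move forward 2/3 (blocked), now at (row=6, col=0)
  F5: move forward 0/5 (blocked), now at (row=6, col=0)
  F2: move forward 0/2 (blocked), now at (row=6, col=0)
  F1: move forward 0/1 (blocked), now at (row=6, col=0)
  R: turn right, now facing West
  F2: move forward 0/2 (blocked), now at (row=6, col=0)
  R: turn right, now facing North
Final: (row=6, col=0), facing North

Answer: Final position: (row=6, col=0), facing North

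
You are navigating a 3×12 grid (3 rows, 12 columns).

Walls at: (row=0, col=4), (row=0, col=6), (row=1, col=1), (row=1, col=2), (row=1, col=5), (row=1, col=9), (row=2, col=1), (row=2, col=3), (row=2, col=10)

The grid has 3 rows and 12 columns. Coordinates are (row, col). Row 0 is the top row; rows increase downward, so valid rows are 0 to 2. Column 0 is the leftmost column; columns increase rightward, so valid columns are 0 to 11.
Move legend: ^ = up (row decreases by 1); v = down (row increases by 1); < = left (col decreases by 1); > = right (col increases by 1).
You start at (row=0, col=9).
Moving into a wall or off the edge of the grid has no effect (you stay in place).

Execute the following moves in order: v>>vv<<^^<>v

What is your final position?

Answer: Final position: (row=1, col=11)

Derivation:
Start: (row=0, col=9)
  v (down): blocked, stay at (row=0, col=9)
  > (right): (row=0, col=9) -> (row=0, col=10)
  > (right): (row=0, col=10) -> (row=0, col=11)
  v (down): (row=0, col=11) -> (row=1, col=11)
  v (down): (row=1, col=11) -> (row=2, col=11)
  < (left): blocked, stay at (row=2, col=11)
  < (left): blocked, stay at (row=2, col=11)
  ^ (up): (row=2, col=11) -> (row=1, col=11)
  ^ (up): (row=1, col=11) -> (row=0, col=11)
  < (left): (row=0, col=11) -> (row=0, col=10)
  > (right): (row=0, col=10) -> (row=0, col=11)
  v (down): (row=0, col=11) -> (row=1, col=11)
Final: (row=1, col=11)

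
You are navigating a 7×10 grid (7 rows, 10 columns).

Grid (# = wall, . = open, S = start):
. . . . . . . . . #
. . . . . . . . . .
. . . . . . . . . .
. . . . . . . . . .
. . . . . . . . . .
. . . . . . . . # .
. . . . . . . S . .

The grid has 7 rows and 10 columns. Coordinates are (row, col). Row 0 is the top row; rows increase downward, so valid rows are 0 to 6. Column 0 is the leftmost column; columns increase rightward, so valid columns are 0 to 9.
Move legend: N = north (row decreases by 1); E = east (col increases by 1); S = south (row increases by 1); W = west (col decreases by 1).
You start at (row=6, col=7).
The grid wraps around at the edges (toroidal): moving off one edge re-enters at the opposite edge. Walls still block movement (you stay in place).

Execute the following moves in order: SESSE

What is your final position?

Answer: Final position: (row=2, col=9)

Derivation:
Start: (row=6, col=7)
  S (south): (row=6, col=7) -> (row=0, col=7)
  E (east): (row=0, col=7) -> (row=0, col=8)
  S (south): (row=0, col=8) -> (row=1, col=8)
  S (south): (row=1, col=8) -> (row=2, col=8)
  E (east): (row=2, col=8) -> (row=2, col=9)
Final: (row=2, col=9)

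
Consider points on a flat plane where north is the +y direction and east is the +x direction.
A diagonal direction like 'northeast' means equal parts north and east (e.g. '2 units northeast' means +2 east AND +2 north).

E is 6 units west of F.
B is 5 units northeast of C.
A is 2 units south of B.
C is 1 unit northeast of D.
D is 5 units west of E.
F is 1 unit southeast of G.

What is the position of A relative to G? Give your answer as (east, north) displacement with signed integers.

Answer: A is at (east=-4, north=3) relative to G.

Derivation:
Place G at the origin (east=0, north=0).
  F is 1 unit southeast of G: delta (east=+1, north=-1); F at (east=1, north=-1).
  E is 6 units west of F: delta (east=-6, north=+0); E at (east=-5, north=-1).
  D is 5 units west of E: delta (east=-5, north=+0); D at (east=-10, north=-1).
  C is 1 unit northeast of D: delta (east=+1, north=+1); C at (east=-9, north=0).
  B is 5 units northeast of C: delta (east=+5, north=+5); B at (east=-4, north=5).
  A is 2 units south of B: delta (east=+0, north=-2); A at (east=-4, north=3).
Therefore A relative to G: (east=-4, north=3).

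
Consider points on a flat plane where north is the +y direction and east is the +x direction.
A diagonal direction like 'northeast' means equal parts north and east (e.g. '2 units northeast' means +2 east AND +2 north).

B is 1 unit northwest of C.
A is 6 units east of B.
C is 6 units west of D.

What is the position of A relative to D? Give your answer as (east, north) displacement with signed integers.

Place D at the origin (east=0, north=0).
  C is 6 units west of D: delta (east=-6, north=+0); C at (east=-6, north=0).
  B is 1 unit northwest of C: delta (east=-1, north=+1); B at (east=-7, north=1).
  A is 6 units east of B: delta (east=+6, north=+0); A at (east=-1, north=1).
Therefore A relative to D: (east=-1, north=1).

Answer: A is at (east=-1, north=1) relative to D.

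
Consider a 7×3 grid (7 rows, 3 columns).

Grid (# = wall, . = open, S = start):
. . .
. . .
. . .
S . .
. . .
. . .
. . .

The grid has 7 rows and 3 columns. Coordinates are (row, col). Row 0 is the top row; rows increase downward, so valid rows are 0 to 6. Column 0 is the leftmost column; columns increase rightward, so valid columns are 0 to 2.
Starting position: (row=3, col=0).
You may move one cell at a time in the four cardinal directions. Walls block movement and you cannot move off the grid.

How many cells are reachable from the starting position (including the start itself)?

Answer: Reachable cells: 21

Derivation:
BFS flood-fill from (row=3, col=0):
  Distance 0: (row=3, col=0)
  Distance 1: (row=2, col=0), (row=3, col=1), (row=4, col=0)
  Distance 2: (row=1, col=0), (row=2, col=1), (row=3, col=2), (row=4, col=1), (row=5, col=0)
  Distance 3: (row=0, col=0), (row=1, col=1), (row=2, col=2), (row=4, col=2), (row=5, col=1), (row=6, col=0)
  Distance 4: (row=0, col=1), (row=1, col=2), (row=5, col=2), (row=6, col=1)
  Distance 5: (row=0, col=2), (row=6, col=2)
Total reachable: 21 (grid has 21 open cells total)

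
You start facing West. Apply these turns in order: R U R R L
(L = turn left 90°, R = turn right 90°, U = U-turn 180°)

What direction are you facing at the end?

Answer: Final heading: West

Derivation:
Start: West
  R (right (90° clockwise)) -> North
  U (U-turn (180°)) -> South
  R (right (90° clockwise)) -> West
  R (right (90° clockwise)) -> North
  L (left (90° counter-clockwise)) -> West
Final: West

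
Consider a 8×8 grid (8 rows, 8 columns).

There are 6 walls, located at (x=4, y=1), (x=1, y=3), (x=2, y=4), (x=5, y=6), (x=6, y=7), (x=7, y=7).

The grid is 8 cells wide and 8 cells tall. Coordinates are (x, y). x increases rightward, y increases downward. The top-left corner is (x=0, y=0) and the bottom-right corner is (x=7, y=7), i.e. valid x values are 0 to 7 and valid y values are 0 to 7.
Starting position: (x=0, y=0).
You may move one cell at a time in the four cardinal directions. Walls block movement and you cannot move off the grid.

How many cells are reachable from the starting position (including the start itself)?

Answer: Reachable cells: 58

Derivation:
BFS flood-fill from (x=0, y=0):
  Distance 0: (x=0, y=0)
  Distance 1: (x=1, y=0), (x=0, y=1)
  Distance 2: (x=2, y=0), (x=1, y=1), (x=0, y=2)
  Distance 3: (x=3, y=0), (x=2, y=1), (x=1, y=2), (x=0, y=3)
  Distance 4: (x=4, y=0), (x=3, y=1), (x=2, y=2), (x=0, y=4)
  Distance 5: (x=5, y=0), (x=3, y=2), (x=2, y=3), (x=1, y=4), (x=0, y=5)
  Distance 6: (x=6, y=0), (x=5, y=1), (x=4, y=2), (x=3, y=3), (x=1, y=5), (x=0, y=6)
  Distance 7: (x=7, y=0), (x=6, y=1), (x=5, y=2), (x=4, y=3), (x=3, y=4), (x=2, y=5), (x=1, y=6), (x=0, y=7)
  Distance 8: (x=7, y=1), (x=6, y=2), (x=5, y=3), (x=4, y=4), (x=3, y=5), (x=2, y=6), (x=1, y=7)
  Distance 9: (x=7, y=2), (x=6, y=3), (x=5, y=4), (x=4, y=5), (x=3, y=6), (x=2, y=7)
  Distance 10: (x=7, y=3), (x=6, y=4), (x=5, y=5), (x=4, y=6), (x=3, y=7)
  Distance 11: (x=7, y=4), (x=6, y=5), (x=4, y=7)
  Distance 12: (x=7, y=5), (x=6, y=6), (x=5, y=7)
  Distance 13: (x=7, y=6)
Total reachable: 58 (grid has 58 open cells total)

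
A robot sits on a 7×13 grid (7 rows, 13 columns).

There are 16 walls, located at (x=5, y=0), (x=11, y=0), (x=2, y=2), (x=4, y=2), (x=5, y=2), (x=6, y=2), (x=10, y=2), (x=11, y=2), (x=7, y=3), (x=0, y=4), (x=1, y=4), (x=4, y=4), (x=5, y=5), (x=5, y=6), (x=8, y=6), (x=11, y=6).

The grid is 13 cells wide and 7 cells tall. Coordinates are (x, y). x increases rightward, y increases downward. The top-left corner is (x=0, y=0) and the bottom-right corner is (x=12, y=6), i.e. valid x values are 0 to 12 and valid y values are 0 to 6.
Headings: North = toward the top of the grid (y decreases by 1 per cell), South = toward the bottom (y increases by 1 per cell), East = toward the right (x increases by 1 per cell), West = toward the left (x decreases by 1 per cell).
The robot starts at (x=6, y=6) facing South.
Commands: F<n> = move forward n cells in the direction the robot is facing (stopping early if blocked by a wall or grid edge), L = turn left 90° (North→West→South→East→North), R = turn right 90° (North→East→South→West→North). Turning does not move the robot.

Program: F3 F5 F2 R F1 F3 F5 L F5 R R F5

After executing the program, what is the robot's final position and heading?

Answer: Final position: (x=6, y=3), facing North

Derivation:
Start: (x=6, y=6), facing South
  F3: move forward 0/3 (blocked), now at (x=6, y=6)
  F5: move forward 0/5 (blocked), now at (x=6, y=6)
  F2: move forward 0/2 (blocked), now at (x=6, y=6)
  R: turn right, now facing West
  F1: move forward 0/1 (blocked), now at (x=6, y=6)
  F3: move forward 0/3 (blocked), now at (x=6, y=6)
  F5: move forward 0/5 (blocked), now at (x=6, y=6)
  L: turn left, now facing South
  F5: move forward 0/5 (blocked), now at (x=6, y=6)
  R: turn right, now facing West
  R: turn right, now facing North
  F5: move forward 3/5 (blocked), now at (x=6, y=3)
Final: (x=6, y=3), facing North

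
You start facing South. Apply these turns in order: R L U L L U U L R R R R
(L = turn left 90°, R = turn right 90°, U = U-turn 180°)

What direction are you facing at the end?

Start: South
  R (right (90° clockwise)) -> West
  L (left (90° counter-clockwise)) -> South
  U (U-turn (180°)) -> North
  L (left (90° counter-clockwise)) -> West
  L (left (90° counter-clockwise)) -> South
  U (U-turn (180°)) -> North
  U (U-turn (180°)) -> South
  L (left (90° counter-clockwise)) -> East
  R (right (90° clockwise)) -> South
  R (right (90° clockwise)) -> West
  R (right (90° clockwise)) -> North
  R (right (90° clockwise)) -> East
Final: East

Answer: Final heading: East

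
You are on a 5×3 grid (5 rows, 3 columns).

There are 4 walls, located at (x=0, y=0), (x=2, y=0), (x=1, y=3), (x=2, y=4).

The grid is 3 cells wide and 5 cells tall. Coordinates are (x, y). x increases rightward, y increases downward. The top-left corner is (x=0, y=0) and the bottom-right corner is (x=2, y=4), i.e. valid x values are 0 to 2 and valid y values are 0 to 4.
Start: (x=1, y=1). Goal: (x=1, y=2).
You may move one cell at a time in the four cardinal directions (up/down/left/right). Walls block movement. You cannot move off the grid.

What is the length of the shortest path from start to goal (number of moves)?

BFS from (x=1, y=1) until reaching (x=1, y=2):
  Distance 0: (x=1, y=1)
  Distance 1: (x=1, y=0), (x=0, y=1), (x=2, y=1), (x=1, y=2)  <- goal reached here
One shortest path (1 moves): (x=1, y=1) -> (x=1, y=2)

Answer: Shortest path length: 1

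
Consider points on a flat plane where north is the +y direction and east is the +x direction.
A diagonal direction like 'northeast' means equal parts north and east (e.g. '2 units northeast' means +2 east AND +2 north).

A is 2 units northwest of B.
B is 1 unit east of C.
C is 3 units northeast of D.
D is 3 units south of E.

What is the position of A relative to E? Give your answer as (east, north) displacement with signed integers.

Answer: A is at (east=2, north=2) relative to E.

Derivation:
Place E at the origin (east=0, north=0).
  D is 3 units south of E: delta (east=+0, north=-3); D at (east=0, north=-3).
  C is 3 units northeast of D: delta (east=+3, north=+3); C at (east=3, north=0).
  B is 1 unit east of C: delta (east=+1, north=+0); B at (east=4, north=0).
  A is 2 units northwest of B: delta (east=-2, north=+2); A at (east=2, north=2).
Therefore A relative to E: (east=2, north=2).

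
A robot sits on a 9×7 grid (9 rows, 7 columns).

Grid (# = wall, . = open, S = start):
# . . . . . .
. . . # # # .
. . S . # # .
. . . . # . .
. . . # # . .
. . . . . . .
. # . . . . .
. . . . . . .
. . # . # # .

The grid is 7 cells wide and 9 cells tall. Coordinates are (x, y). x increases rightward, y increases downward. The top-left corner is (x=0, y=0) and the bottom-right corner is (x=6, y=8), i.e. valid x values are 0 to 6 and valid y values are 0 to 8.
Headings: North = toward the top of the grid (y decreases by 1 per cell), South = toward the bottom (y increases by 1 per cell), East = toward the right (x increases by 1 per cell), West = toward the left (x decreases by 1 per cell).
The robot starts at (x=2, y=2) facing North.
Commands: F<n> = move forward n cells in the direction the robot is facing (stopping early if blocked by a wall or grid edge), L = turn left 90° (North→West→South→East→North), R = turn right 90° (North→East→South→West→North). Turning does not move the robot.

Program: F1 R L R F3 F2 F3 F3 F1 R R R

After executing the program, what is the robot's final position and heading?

Answer: Final position: (x=2, y=1), facing North

Derivation:
Start: (x=2, y=2), facing North
  F1: move forward 1, now at (x=2, y=1)
  R: turn right, now facing East
  L: turn left, now facing North
  R: turn right, now facing East
  F3: move forward 0/3 (blocked), now at (x=2, y=1)
  F2: move forward 0/2 (blocked), now at (x=2, y=1)
  F3: move forward 0/3 (blocked), now at (x=2, y=1)
  F3: move forward 0/3 (blocked), now at (x=2, y=1)
  F1: move forward 0/1 (blocked), now at (x=2, y=1)
  R: turn right, now facing South
  R: turn right, now facing West
  R: turn right, now facing North
Final: (x=2, y=1), facing North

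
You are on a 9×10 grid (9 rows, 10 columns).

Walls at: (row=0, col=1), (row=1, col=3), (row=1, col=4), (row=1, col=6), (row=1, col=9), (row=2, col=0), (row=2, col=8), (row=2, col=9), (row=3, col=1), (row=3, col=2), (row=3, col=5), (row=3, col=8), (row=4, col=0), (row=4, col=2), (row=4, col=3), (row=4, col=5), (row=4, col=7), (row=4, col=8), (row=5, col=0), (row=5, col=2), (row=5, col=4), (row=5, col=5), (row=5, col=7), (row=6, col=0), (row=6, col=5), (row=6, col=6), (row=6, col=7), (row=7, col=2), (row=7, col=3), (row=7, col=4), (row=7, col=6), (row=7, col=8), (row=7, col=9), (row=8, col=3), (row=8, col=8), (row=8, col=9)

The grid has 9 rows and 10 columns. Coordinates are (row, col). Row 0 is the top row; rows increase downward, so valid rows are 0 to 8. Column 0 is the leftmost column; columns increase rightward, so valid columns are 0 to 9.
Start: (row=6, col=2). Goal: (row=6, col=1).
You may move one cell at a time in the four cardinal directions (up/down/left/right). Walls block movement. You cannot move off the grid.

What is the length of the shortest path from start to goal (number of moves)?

BFS from (row=6, col=2) until reaching (row=6, col=1):
  Distance 0: (row=6, col=2)
  Distance 1: (row=6, col=1), (row=6, col=3)  <- goal reached here
One shortest path (1 moves): (row=6, col=2) -> (row=6, col=1)

Answer: Shortest path length: 1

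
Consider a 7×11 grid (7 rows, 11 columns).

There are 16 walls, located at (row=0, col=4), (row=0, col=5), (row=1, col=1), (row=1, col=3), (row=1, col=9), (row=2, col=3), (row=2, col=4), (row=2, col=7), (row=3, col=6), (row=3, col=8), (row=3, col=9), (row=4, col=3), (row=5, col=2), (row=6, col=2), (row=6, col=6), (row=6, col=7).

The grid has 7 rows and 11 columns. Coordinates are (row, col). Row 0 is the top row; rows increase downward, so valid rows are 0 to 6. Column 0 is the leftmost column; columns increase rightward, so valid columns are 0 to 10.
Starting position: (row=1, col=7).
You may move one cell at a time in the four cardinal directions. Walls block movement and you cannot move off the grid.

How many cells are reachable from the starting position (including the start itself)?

Answer: Reachable cells: 61

Derivation:
BFS flood-fill from (row=1, col=7):
  Distance 0: (row=1, col=7)
  Distance 1: (row=0, col=7), (row=1, col=6), (row=1, col=8)
  Distance 2: (row=0, col=6), (row=0, col=8), (row=1, col=5), (row=2, col=6), (row=2, col=8)
  Distance 3: (row=0, col=9), (row=1, col=4), (row=2, col=5), (row=2, col=9)
  Distance 4: (row=0, col=10), (row=2, col=10), (row=3, col=5)
  Distance 5: (row=1, col=10), (row=3, col=4), (row=3, col=10), (row=4, col=5)
  Distance 6: (row=3, col=3), (row=4, col=4), (row=4, col=6), (row=4, col=10), (row=5, col=5)
  Distance 7: (row=3, col=2), (row=4, col=7), (row=4, col=9), (row=5, col=4), (row=5, col=6), (row=5, col=10), (row=6, col=5)
  Distance 8: (row=2, col=2), (row=3, col=1), (row=3, col=7), (row=4, col=2), (row=4, col=8), (row=5, col=3), (row=5, col=7), (row=5, col=9), (row=6, col=4), (row=6, col=10)
  Distance 9: (row=1, col=2), (row=2, col=1), (row=3, col=0), (row=4, col=1), (row=5, col=8), (row=6, col=3), (row=6, col=9)
  Distance 10: (row=0, col=2), (row=2, col=0), (row=4, col=0), (row=5, col=1), (row=6, col=8)
  Distance 11: (row=0, col=1), (row=0, col=3), (row=1, col=0), (row=5, col=0), (row=6, col=1)
  Distance 12: (row=0, col=0), (row=6, col=0)
Total reachable: 61 (grid has 61 open cells total)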